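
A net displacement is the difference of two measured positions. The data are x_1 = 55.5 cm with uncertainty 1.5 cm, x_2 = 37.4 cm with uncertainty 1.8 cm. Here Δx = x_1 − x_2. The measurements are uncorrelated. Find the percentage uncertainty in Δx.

Δx is a linear combination, so absolute uncertainties add in quadrature:
  (δx_1)² = 2.25;  (δx_2)² = 3.24
δΔx = √(5.49) = 2.34 cm
Δx = 18.1 cm, so δΔx/Δx = 2.34/18.1 = 0.129.

12.9%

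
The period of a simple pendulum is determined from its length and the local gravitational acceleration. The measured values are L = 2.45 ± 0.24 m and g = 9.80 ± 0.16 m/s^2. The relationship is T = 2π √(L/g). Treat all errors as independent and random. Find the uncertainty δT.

Products/powers → add relative errors in quadrature, weighted by exponent:
  (½·δL/L)² = (0.5×0.0980)² = 0.00240;  (−½·δg/g)² = (-0.5×0.0163)² = 6.66e-05
δT/T = √(0.00247) = 0.0497
T = 3.14 s, so δT = 0.0497 × 3.14 = 0.156 s.

0.156 s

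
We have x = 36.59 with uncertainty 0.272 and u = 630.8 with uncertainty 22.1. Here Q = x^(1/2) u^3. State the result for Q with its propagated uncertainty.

Each factor contributes (exponent × relative error)² to (δQ/Q)²:
  (½·δx/x)² = (0.5×0.00743)² = 1.38e-05;  (3·δu/u)² = (3×0.0350)² = 0.0110
δQ/Q = √(0.0111) = 0.105
Q = 1.518e+09, so δQ = 0.105 × 1.518e+09 = 1.6e+08.

(1.518 ± 0.160) × 10^9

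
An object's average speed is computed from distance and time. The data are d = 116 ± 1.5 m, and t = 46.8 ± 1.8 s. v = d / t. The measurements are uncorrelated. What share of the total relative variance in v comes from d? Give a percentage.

10.2%

(δv/v)² = (1·δd/d)² + (-1·δt/t)²
  d term: (1×0.0129)² = 0.000167
  t term: (-1×0.0385)² = 0.00148
Total = 0.00165. Share from d = 0.000167/0.00165 = 0.102.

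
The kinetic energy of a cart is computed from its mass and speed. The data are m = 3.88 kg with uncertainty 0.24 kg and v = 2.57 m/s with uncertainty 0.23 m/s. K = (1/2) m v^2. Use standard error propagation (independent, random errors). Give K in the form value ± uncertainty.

Each factor contributes (exponent × relative error)² to (δK/K)²:
  (1·δm/m)² = (1×0.0619)² = 0.00383;  (2·δv/v)² = (2×0.0895)² = 0.0320
δK/K = √(0.0359) = 0.189
K = 12.8 J, so δK = 0.189 × 12.8 = 2.43 J.

12.8 ± 2.43 J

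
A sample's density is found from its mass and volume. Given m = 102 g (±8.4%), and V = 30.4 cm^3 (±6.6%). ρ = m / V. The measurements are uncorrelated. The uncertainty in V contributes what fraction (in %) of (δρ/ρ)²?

38.2%

(δρ/ρ)² = (1·δm/m)² + (-1·δV/V)²
  m term: (1×0.0840)² = 0.00706
  V term: (-1×0.0660)² = 0.00436
Total = 0.0114. Share from V = 0.00436/0.0114 = 0.382.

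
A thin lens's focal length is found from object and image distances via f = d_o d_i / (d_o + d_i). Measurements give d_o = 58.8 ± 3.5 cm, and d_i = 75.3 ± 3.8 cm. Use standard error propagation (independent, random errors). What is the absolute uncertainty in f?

1.32 cm

∂f/∂d_o = (d_i/(d_o+d_i))² = 0.315;  ∂f/∂d_i = (d_o/(d_o+d_i))² = 0.192
δf = √((∂f/∂d_o · δd_o)² + (∂f/∂d_i · δd_i)²) = √(1.22 + 0.534) = 1.32 cm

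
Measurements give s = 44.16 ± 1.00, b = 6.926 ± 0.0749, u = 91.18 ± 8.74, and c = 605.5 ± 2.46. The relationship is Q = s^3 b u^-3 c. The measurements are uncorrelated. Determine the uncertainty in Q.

141

Relative error in a monomial: (δQ/Q)² = Σ (nᵢ · δxᵢ/xᵢ)².
  (3·δs/s)² = (3×0.0226)² = 0.00462;  (1·δb/b)² = (1×0.0108)² = 0.000117;  (-3·δu/u)² = (-3×0.0959)² = 0.0827;  (1·δc/c)² = (1×0.00406)² = 1.65e-05
δQ/Q = √(0.0874) = 0.296
Q = 476.4, so δQ = 0.296 × 476.4 = 141.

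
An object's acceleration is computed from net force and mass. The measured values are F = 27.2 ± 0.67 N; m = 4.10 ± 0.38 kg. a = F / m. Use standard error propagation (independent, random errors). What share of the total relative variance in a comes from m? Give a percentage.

93.4%

(δa/a)² = (1·δF/F)² + (-1·δm/m)²
  F term: (1×0.0246)² = 0.000607
  m term: (-1×0.0927)² = 0.00859
Total = 0.00920. Share from m = 0.00859/0.00920 = 0.934.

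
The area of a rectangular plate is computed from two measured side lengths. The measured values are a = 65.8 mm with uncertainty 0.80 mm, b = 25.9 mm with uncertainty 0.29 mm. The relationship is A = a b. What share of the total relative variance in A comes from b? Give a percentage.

(δA/A)² = (1·δa/a)² + (1·δb/b)²
  a term: (1×0.0122)² = 0.000148
  b term: (1×0.0112)² = 0.000125
Total = 0.000273. Share from b = 0.000125/0.000273 = 0.459.

45.9%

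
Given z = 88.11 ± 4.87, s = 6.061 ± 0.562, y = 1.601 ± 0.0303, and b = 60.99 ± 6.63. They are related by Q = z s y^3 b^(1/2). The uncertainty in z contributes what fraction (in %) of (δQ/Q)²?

(δQ/Q)² = (1·δz/z)² + (1·δs/s)² + (3·δy/y)² + (½·δb/b)²
  z term: (1×0.0553)² = 0.00305
  s term: (1×0.0927)² = 0.00860
  y term: (3×0.0189)² = 0.00322
  b term: (0.5×0.109)² = 0.00295
Total = 0.0178. Share from z = 0.00305/0.0178 = 0.171.

17.1%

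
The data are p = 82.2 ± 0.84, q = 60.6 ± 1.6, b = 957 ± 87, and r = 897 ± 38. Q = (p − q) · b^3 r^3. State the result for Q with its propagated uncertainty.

(1.37 ± 0.427) × 10^19

Let u = p − q = 21.6. δu = √(δp² + δq²) = √(0.706 + 2.56) = 1.81, so δu/u = 0.0837.
Q is then a monomial in u, b, r:
δQ/Q = √((δu/u)² + (3·δb/b)² + (3·δr/r)²) = √(0.00700 + 0.0744 + 0.0162) = 0.312
Q = 1.37e+19, so δQ = 0.312 × 1.37e+19 = 4.27e+18.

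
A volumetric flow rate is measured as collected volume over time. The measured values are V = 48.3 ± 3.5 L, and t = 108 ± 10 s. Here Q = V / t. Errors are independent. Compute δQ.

Relative error in a monomial: (δQ/Q)² = Σ (nᵢ · δxᵢ/xᵢ)².
  (1·δV/V)² = (1×0.0725)² = 0.00525;  (-1·δt/t)² = (-1×0.0926)² = 0.00857
δQ/Q = √(0.0138) = 0.118
Q = 0.447 L/s, so δQ = 0.118 × 0.447 = 0.0526 L/s.

0.0526 L/s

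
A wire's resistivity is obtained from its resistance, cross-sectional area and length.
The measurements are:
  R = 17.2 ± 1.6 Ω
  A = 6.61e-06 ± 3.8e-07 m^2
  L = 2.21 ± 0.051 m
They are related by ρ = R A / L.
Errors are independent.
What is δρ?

5.75e-06 Ω·m

ρ is a product of powers, so relative uncertainties combine in quadrature:
  (1·δR/R)² = (1×0.0930)² = 0.00865;  (1·δA/A)² = (1×0.0575)² = 0.00330;  (-1·δL/L)² = (-1×0.0231)² = 0.000533
δρ/ρ = √(0.0125) = 0.112
ρ = 5.14e-05 Ω·m, so δρ = 0.112 × 5.14e-05 = 5.75e-06 Ω·m.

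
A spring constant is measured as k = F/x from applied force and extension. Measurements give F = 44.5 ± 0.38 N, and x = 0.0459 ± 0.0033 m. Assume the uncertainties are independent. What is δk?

k is a product of powers, so relative uncertainties combine in quadrature:
  (1·δF/F)² = (1×0.00854)² = 7.29e-05;  (-1·δx/x)² = (-1×0.0719)² = 0.00517
δk/k = √(0.00524) = 0.0724
k = 969 N/m, so δk = 0.0724 × 969 = 70.2 N/m.

70.2 N/m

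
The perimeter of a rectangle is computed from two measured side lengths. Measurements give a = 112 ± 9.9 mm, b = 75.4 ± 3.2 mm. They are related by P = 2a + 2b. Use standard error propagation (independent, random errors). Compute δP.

20.8 mm

Absolute uncertainties add in quadrature for a linear combination:
  (2·δa)² = 392;  (2·δb)² = 41.0
δP = √(433) = 20.8 mm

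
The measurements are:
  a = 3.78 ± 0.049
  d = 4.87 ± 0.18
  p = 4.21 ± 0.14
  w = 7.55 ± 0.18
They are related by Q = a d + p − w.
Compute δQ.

Let h = a·d = 18.4. δh/h = √((1·δa/a)² + (1·δd/d)²) = √(0.000168 + 0.00137) = 0.0392, so δh = 0.721.
Q = h + p − w: δQ = √(δh² + δp² + δw²) = √(0.520 + 0.0196 + 0.0324) = 0.756

0.756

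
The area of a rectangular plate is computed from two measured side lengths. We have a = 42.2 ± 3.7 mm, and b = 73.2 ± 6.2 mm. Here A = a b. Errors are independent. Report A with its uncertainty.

A is a product of powers, so relative uncertainties combine in quadrature:
  (1·δa/a)² = (1×0.0877)² = 0.00769;  (1·δb/b)² = (1×0.0847)² = 0.00717
δA/A = √(0.0149) = 0.122
A = 3090 mm^2, so δA = 0.122 × 3090 = 377 mm^2.

3090 ± 377 mm^2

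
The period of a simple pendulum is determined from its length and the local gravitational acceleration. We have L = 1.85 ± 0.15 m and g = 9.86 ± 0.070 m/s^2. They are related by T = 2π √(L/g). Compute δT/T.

0.0407

Each factor contributes (exponent × relative error)² to (δT/T)²:
  (½·δL/L)² = (0.5×0.0811)² = 0.00164;  (−½·δg/g)² = (-0.5×0.00710)² = 1.26e-05
δT/T = √(0.00166) = 0.0407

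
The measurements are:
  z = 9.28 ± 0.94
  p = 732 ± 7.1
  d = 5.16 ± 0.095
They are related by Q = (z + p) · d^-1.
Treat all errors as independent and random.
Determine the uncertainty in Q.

Let u = z + p = 741. δu = √(δz² + δp²) = √(0.884 + 50.4) = 7.16, so δu/u = 0.00966.
Q is then a monomial in u, d:
δQ/Q = √((δu/u)² + (-1·δd/d)²) = √(9.33e-05 + 0.000339) = 0.0208
Q = 144, so δQ = 0.0208 × 144 = 2.99.

2.99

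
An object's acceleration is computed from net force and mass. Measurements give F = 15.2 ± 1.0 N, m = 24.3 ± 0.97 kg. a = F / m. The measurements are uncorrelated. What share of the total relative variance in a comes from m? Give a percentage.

26.9%

(δa/a)² = (1·δF/F)² + (-1·δm/m)²
  F term: (1×0.0658)² = 0.00433
  m term: (-1×0.0399)² = 0.00159
Total = 0.00592. Share from m = 0.00159/0.00592 = 0.269.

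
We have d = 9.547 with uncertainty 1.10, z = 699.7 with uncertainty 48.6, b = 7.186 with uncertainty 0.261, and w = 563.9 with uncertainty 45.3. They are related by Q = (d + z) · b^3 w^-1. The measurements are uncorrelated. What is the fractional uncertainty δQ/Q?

0.152

Let u = d + z = 709.2. δu = √(δd² + δz²) = √(1.21 + 2360) = 48.6, so δu/u = 0.0685.
Q is then a monomial in u, b, w:
δQ/Q = √((δu/u)² + (3·δb/b)² + (-1·δw/w)²) = √(0.00470 + 0.0119 + 0.00645) = 0.152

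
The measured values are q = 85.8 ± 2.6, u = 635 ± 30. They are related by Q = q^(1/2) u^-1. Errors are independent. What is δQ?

0.000724

Since Q is a product/quotient, work with relative uncertainties:
  (½·δq/q)² = (0.5×0.0303)² = 0.000230;  (-1·δu/u)² = (-1×0.0472)² = 0.00223
δQ/Q = √(0.00246) = 0.0496
Q = 0.0146, so δQ = 0.0496 × 0.0146 = 0.000724.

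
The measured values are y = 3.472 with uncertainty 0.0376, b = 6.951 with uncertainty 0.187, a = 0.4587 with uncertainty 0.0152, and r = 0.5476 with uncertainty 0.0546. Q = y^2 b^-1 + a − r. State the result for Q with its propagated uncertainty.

Let p = y^2·b^-1 = 1.734. δp/p = √((2·δy/y)² + (-1·δb/b)²) = √(0.000469 + 0.000724) = 0.0345, so δp = 0.0599.
Q = p + a − r: δQ = √(δp² + δa² + δr²) = √(0.00359 + 0.000231 + 0.00298) = 0.0825
Q = 1.645.

1.645 ± 0.0825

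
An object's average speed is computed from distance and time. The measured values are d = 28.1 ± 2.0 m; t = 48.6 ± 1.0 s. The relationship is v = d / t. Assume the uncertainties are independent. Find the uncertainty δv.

Products/powers → add relative errors in quadrature, weighted by exponent:
  (1·δd/d)² = (1×0.0712)² = 0.00507;  (-1·δt/t)² = (-1×0.0206)² = 0.000423
δv/v = √(0.00549) = 0.0741
v = 0.578 m/s, so δv = 0.0741 × 0.578 = 0.0428 m/s.

0.0428 m/s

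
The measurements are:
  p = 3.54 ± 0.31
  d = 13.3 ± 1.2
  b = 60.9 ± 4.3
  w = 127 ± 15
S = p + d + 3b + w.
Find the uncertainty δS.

19.8

For a sum/difference, combine absolute errors in quadrature:
  (δp)² = 0.0961;  (δd)² = 1.44;  (3·δb)² = 166;  (δw)² = 225
δS = √(393) = 19.8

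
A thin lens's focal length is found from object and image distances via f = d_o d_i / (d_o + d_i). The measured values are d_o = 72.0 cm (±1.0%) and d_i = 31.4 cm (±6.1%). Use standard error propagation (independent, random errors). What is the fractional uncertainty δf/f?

∂f/∂d_o = (d_i/(d_o+d_i))² = 0.0922;  ∂f/∂d_i = (d_o/(d_o+d_i))² = 0.485
δf = √((∂f/∂d_o · δd_o)² + (∂f/∂d_i · δd_i)²) = √(0.00441 + 0.863) = 0.931 cm
f = 21.9 cm, so δf/f = 0.931/21.9 = 0.0426.

0.0426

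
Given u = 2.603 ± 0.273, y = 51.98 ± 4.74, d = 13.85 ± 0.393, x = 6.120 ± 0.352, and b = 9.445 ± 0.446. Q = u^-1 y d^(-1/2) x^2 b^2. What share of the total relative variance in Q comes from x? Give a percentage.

(δQ/Q)² = (-1·δu/u)² + (1·δy/y)² + (−½·δd/d)² + (2·δx/x)² + (2·δb/b)²
  u term: (-1×0.105)² = 0.0110
  y term: (1×0.0912)² = 0.00832
  d term: (-0.5×0.0284)² = 0.000201
  x term: (2×0.0575)² = 0.0132
  b term: (2×0.0472)² = 0.00892
Total = 0.0417. Share from x = 0.0132/0.0417 = 0.318.

31.8%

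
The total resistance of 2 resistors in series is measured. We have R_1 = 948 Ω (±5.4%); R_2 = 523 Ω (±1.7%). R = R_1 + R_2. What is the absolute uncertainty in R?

Absolute uncertainties add in quadrature for a linear combination:
  (δR_1)² = 2620;  (δR_2)² = 79.0
δR = √(2700) = 52.0 Ω

52.0 Ω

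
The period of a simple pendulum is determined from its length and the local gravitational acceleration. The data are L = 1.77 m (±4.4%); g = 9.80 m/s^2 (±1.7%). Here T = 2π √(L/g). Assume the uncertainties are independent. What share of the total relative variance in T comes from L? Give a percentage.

87.0%

(δT/T)² = (½·δL/L)² + (−½·δg/g)²
  L term: (0.5×0.0440)² = 0.000484
  g term: (-0.5×0.0170)² = 7.23e-05
Total = 0.000556. Share from L = 0.000484/0.000556 = 0.870.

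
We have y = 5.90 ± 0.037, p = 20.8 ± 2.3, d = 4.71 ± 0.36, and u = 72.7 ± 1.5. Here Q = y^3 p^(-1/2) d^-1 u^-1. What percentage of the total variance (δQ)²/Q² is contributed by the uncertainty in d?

(δQ/Q)² = (3·δy/y)² + (−½·δp/p)² + (-1·δd/d)² + (-1·δu/u)²
  y term: (3×0.00627)² = 0.000354
  p term: (-0.5×0.111)² = 0.00306
  d term: (-1×0.0764)² = 0.00584
  u term: (-1×0.0206)² = 0.000426
Total = 0.00968. Share from d = 0.00584/0.00968 = 0.604.

60.4%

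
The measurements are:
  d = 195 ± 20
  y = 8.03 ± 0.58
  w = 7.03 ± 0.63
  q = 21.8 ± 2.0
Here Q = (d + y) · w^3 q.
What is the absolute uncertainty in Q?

Let u = d + y = 203. δu = √(δd² + δy²) = √(400 + 0.336) = 20.0, so δu/u = 0.0985.
Q is then a monomial in u, w, q:
δQ/Q = √((δu/u)² + (3·δw/w)² + (1·δq/q)²) = √(0.00971 + 0.0723 + 0.00842) = 0.301
Q = 1.54e+06, so δQ = 0.301 × 1.54e+06 = 4.62e+05.

4.62e+05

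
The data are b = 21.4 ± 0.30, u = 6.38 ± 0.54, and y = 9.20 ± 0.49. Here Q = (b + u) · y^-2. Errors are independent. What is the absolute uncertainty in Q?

0.0357

Let w = b + u = 27.8. δw = √(δb² + δu²) = √(0.0900 + 0.292) = 0.618, so δw/w = 0.0222.
Q is then a monomial in w, y:
δQ/Q = √((δw/w)² + (-2·δy/y)²) = √(0.000494 + 0.0113) = 0.109
Q = 0.328, so δQ = 0.109 × 0.328 = 0.0357.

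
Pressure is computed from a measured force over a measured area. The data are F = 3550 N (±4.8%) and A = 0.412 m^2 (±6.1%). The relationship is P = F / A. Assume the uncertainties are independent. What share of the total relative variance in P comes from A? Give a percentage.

61.8%

(δP/P)² = (1·δF/F)² + (-1·δA/A)²
  F term: (1×0.0480)² = 0.00230
  A term: (-1×0.0610)² = 0.00372
Total = 0.00602. Share from A = 0.00372/0.00602 = 0.618.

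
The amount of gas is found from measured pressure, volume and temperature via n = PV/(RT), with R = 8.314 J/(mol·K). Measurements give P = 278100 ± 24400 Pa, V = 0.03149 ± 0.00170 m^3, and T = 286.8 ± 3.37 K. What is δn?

0.381 mol

Since n is a product/quotient, work with relative uncertainties:
  (1·δP/P)² = (1×0.0877)² = 0.00770;  (1·δV/V)² = (1×0.0540)² = 0.00291;  (-1·δT/T)² = (-1×0.0118)² = 0.000138
δn/n = √(0.0108) = 0.104
n = 3.673 mol, so δn = 0.104 × 3.673 = 0.381 mol.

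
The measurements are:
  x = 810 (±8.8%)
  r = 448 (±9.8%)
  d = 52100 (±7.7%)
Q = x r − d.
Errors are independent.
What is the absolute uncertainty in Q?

Let p = x·r = 3.63e+05. δp/p = √((1·δx/x)² + (1·δr/r)²) = √(0.00774 + 0.00960) = 0.132, so δp = 47800.
Q = p − d: δQ = √(δp² + δd²) = √(2.28e+09 + 1.61e+07) = 48000

48000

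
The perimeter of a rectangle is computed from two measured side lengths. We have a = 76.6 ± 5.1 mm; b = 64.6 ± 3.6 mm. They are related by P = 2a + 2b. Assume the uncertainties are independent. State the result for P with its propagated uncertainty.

282 ± 12.5 mm

P is a linear combination, so absolute uncertainties add in quadrature:
  (2·δa)² = 104;  (2·δb)² = 51.8
δP = √(156) = 12.5 mm
P = 282 mm.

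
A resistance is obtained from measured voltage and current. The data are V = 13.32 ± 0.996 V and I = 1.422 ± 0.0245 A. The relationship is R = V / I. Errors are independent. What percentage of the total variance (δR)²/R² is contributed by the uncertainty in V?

95.0%

(δR/R)² = (1·δV/V)² + (-1·δI/I)²
  V term: (1×0.0748)² = 0.00559
  I term: (-1×0.0172)² = 0.000297
Total = 0.00589. Share from V = 0.00559/0.00589 = 0.950.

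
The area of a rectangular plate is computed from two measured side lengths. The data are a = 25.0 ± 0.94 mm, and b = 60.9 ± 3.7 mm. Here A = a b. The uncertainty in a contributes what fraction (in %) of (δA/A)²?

(δA/A)² = (1·δa/a)² + (1·δb/b)²
  a term: (1×0.0376)² = 0.00141
  b term: (1×0.0608)² = 0.00369
Total = 0.00510. Share from a = 0.00141/0.00510 = 0.277.

27.7%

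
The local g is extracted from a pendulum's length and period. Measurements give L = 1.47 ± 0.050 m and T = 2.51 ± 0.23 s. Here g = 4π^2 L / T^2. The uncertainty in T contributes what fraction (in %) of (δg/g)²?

96.7%

(δg/g)² = (1·δL/L)² + (-2·δT/T)²
  L term: (1×0.0340)² = 0.00116
  T term: (-2×0.0916)² = 0.0336
Total = 0.0347. Share from T = 0.0336/0.0347 = 0.967.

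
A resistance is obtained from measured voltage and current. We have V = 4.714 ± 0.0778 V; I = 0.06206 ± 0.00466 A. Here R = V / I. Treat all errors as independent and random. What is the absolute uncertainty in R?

Relative error in a monomial: (δR/R)² = Σ (nᵢ · δxᵢ/xᵢ)².
  (1·δV/V)² = (1×0.0165)² = 0.000272;  (-1·δI/I)² = (-1×0.0751)² = 0.00564
δR/R = √(0.00591) = 0.0769
R = 75.96 Ω, so δR = 0.0769 × 75.96 = 5.84 Ω.

5.84 Ω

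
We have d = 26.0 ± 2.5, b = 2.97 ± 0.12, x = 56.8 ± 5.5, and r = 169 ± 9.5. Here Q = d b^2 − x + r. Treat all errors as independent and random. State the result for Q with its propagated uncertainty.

342 ± 30.8

Let p = d·b^2 = 229. δp/p = √((1·δd/d)² + (2·δb/b)²) = √(0.00925 + 0.00653) = 0.126, so δp = 28.8.
Q = p − x + r: δQ = √(δp² + δx² + δr²) = √(830 + 30.2 + 90.2) = 30.8
Q = 342.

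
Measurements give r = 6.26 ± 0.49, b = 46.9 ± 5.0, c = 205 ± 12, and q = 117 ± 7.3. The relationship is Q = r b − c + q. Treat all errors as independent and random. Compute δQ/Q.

0.201

Let p = r·b = 294. δp/p = √((1·δr/r)² + (1·δb/b)²) = √(0.00613 + 0.0114) = 0.132, so δp = 38.8.
Q = p − c + q: δQ = √(δp² + δc² + δq²) = √(1510 + 144 + 53.3) = 41.3
Q = 206, so δQ/Q = 41.3/206 = 0.201.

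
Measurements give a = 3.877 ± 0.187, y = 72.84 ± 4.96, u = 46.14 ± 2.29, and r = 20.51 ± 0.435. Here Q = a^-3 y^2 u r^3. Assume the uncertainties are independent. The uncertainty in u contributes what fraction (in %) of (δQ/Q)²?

(δQ/Q)² = (-3·δa/a)² + (2·δy/y)² + (1·δu/u)² + (3·δr/r)²
  a term: (-3×0.0482)² = 0.0209
  y term: (2×0.0681)² = 0.0185
  u term: (1×0.0496)² = 0.00246
  r term: (3×0.0212)² = 0.00405
Total = 0.0460. Share from u = 0.00246/0.0460 = 0.0536.

5.36%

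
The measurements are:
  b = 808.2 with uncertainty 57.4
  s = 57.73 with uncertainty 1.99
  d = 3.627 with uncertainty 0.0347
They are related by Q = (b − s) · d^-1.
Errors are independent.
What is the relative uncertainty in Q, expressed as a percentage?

Let u = b − s = 750.5. δu = √(δb² + δs²) = √(3290 + 3.96) = 57.4, so δu/u = 0.0765.
Q is then a monomial in u, d:
δQ/Q = √((δu/u)² + (-1·δd/d)²) = √(0.00586 + 9.15e-05) = 0.0771

7.71%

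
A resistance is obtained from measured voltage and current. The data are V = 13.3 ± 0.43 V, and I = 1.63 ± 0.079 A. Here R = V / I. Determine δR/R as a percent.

Products/powers → add relative errors in quadrature, weighted by exponent:
  (1·δV/V)² = (1×0.0323)² = 0.00105;  (-1·δI/I)² = (-1×0.0485)² = 0.00235
δR/R = √(0.00339) = 0.0583

5.83%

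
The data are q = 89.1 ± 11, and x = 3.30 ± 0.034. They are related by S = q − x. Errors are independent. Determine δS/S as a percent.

Absolute uncertainties add in quadrature for a linear combination:
  (δq)² = 121;  (δx)² = 0.00116
δS = √(121) = 11.0
S = 85.8, so δS/S = 11.0/85.8 = 0.128.

12.8%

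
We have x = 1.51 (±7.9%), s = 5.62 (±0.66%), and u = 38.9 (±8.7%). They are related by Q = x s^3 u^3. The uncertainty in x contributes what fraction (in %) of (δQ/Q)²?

8.35%

(δQ/Q)² = (1·δx/x)² + (3·δs/s)² + (3·δu/u)²
  x term: (1×0.0790)² = 0.00624
  s term: (3×0.00660)² = 0.000392
  u term: (3×0.0870)² = 0.0681
Total = 0.0748. Share from x = 0.00624/0.0748 = 0.0835.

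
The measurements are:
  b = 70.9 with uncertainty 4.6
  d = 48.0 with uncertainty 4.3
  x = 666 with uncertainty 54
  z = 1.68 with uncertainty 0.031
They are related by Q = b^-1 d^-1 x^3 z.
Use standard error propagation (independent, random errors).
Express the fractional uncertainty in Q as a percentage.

26.8%

Each factor contributes (exponent × relative error)² to (δQ/Q)²:
  (-1·δb/b)² = (-1×0.0649)² = 0.00421;  (-1·δd/d)² = (-1×0.0896)² = 0.00803;  (3·δx/x)² = (3×0.0811)² = 0.0592;  (1·δz/z)² = (1×0.0185)² = 0.000340
δQ/Q = √(0.0717) = 0.268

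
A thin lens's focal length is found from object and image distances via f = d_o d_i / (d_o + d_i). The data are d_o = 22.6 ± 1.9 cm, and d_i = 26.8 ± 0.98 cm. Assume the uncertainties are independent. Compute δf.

∂f/∂d_o = (d_i/(d_o+d_i))² = 0.294;  ∂f/∂d_i = (d_o/(d_o+d_i))² = 0.209
δf = √((∂f/∂d_o · δd_o)² + (∂f/∂d_i · δd_i)²) = √(0.313 + 0.0421) = 0.596 cm

0.596 cm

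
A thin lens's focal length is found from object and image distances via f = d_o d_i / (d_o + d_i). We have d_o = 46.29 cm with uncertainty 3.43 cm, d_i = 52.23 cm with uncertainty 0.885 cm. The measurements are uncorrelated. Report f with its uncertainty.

24.54 ± 0.984 cm

∂f/∂d_o = (d_i/(d_o+d_i))² = 0.281;  ∂f/∂d_i = (d_o/(d_o+d_i))² = 0.221
δf = √((∂f/∂d_o · δd_o)² + (∂f/∂d_i · δd_i)²) = √(0.929 + 0.0382) = 0.984 cm
f = 24.54 cm.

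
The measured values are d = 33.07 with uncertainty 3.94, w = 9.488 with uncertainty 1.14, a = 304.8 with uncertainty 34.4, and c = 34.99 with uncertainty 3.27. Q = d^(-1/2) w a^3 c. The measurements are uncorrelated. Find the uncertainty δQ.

Products/powers → add relative errors in quadrature, weighted by exponent:
  (−½·δd/d)² = (-0.5×0.119)² = 0.00355;  (1·δw/w)² = (1×0.120)² = 0.0144;  (3·δa/a)² = (3×0.113)² = 0.115;  (1·δc/c)² = (1×0.0935)² = 0.00873
δQ/Q = √(0.141) = 0.376
Q = 1.635e+09, so δQ = 0.376 × 1.635e+09 = 6.15e+08.

6.15e+08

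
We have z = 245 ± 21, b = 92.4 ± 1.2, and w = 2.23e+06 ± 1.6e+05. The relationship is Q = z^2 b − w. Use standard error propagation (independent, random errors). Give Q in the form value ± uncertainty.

(3.32 ± 0.967) × 10^6

Let p = z^2·b = 5.55e+06. δp/p = √((2·δz/z)² + (1·δb/b)²) = √(0.0294 + 0.000169) = 0.172, so δp = 9.54e+05.
Q = p − w: δQ = √(δp² + δw²) = √(9.09e+11 + 2.56e+10) = 9.67e+05
Q = 3.32e+06.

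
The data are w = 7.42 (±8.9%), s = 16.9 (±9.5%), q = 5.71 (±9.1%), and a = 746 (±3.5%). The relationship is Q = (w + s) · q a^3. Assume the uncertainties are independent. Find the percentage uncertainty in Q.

Let u = w + s = 24.3. δu = √(δw² + δs²) = √(0.436 + 2.58) = 1.74, so δu/u = 0.0714.
Q is then a monomial in u, q, a:
δQ/Q = √((δu/u)² + (1·δq/q)² + (3·δa/a)²) = √(0.00510 + 0.00828 + 0.0110) = 0.156

15.6%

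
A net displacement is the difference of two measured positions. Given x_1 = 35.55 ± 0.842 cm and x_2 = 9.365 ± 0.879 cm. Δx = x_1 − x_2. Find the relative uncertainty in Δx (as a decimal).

0.0465

Absolute uncertainties add in quadrature for a linear combination:
  (δx_1)² = 0.709;  (δx_2)² = 0.773
δΔx = √(1.48) = 1.22 cm
Δx = 26.18 cm, so δΔx/Δx = 1.22/26.18 = 0.0465.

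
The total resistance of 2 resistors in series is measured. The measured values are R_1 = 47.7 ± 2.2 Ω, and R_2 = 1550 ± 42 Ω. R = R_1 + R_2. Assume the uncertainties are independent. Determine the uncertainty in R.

42.1 Ω

R is a linear combination, so absolute uncertainties add in quadrature:
  (δR_1)² = 4.84;  (δR_2)² = 1760
δR = √(1770) = 42.1 Ω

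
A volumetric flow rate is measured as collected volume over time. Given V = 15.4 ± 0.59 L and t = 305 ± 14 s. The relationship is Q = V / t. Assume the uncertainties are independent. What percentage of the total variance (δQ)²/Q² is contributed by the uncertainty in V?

(δQ/Q)² = (1·δV/V)² + (-1·δt/t)²
  V term: (1×0.0383)² = 0.00147
  t term: (-1×0.0459)² = 0.00211
Total = 0.00357. Share from V = 0.00147/0.00357 = 0.411.

41.1%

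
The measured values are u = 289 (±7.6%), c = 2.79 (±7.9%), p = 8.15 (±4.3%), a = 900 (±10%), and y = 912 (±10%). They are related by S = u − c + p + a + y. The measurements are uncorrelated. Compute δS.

130

Absolute uncertainties add in quadrature for a linear combination:
  (δu)² = 482;  (δc)² = 0.0486;  (δp)² = 0.123;  (δa)² = 8100;  (δy)² = 8320
δS = √(16900) = 130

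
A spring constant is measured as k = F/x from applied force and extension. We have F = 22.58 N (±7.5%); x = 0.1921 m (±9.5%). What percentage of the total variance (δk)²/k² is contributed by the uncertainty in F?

(δk/k)² = (1·δF/F)² + (-1·δx/x)²
  F term: (1×0.0750)² = 0.00562
  x term: (-1×0.0950)² = 0.00903
Total = 0.0146. Share from F = 0.00562/0.0146 = 0.384.

38.4%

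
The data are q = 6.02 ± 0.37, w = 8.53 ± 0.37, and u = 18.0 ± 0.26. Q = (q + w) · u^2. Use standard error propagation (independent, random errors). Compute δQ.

217

Let h = q + w = 14.5. δh = √(δq² + δw²) = √(0.137 + 0.137) = 0.523, so δh/h = 0.0360.
Q is then a monomial in h, u:
δQ/Q = √((δh/h)² + (2·δu/u)²) = √(0.00129 + 0.000835) = 0.0461
Q = 4710, so δQ = 0.0461 × 4710 = 217.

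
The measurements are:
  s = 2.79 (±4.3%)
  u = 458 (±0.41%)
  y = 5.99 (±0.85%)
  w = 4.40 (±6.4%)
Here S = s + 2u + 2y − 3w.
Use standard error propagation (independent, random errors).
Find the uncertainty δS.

3.85

Sums and differences: (δS)² = Σ (cᵢ δxᵢ)².
  (δs)² = 0.0144;  (2·δu)² = 14.1;  (2·δy)² = 0.0104;  (3·δw)² = 0.714
δS = √(14.8) = 3.85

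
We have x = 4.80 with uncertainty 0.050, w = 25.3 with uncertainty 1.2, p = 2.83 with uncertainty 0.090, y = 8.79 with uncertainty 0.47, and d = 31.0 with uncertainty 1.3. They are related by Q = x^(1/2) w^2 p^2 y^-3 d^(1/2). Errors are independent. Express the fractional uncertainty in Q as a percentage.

Since Q is a product/quotient, work with relative uncertainties:
  (½·δx/x)² = (0.5×0.0104)² = 2.71e-05;  (2·δw/w)² = (2×0.0474)² = 0.00900;  (2·δp/p)² = (2×0.0318)² = 0.00405;  (-3·δy/y)² = (-3×0.0535)² = 0.0257;  (½·δd/d)² = (0.5×0.0419)² = 0.000440
δQ/Q = √(0.0392) = 0.198

19.8%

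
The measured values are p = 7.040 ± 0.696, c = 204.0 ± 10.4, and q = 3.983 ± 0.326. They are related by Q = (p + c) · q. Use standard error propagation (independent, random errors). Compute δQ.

Let u = p + c = 211.0. δu = √(δp² + δc²) = √(0.484 + 108) = 10.4, so δu/u = 0.0494.
Q is then a monomial in u, q:
δQ/Q = √((δu/u)² + (1·δq/q)²) = √(0.00244 + 0.00670) = 0.0956
Q = 840.6, so δQ = 0.0956 × 840.6 = 80.4.

80.4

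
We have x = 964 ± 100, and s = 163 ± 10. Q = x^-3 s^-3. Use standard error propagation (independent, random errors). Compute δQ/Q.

0.362

Each factor contributes (exponent × relative error)² to (δQ/Q)²:
  (-3·δx/x)² = (-3×0.104)² = 0.0968;  (-3·δs/s)² = (-3×0.0613)² = 0.0339
δQ/Q = √(0.131) = 0.362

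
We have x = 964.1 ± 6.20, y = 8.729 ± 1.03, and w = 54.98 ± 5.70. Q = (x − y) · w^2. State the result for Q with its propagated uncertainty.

(2.888 ± 0.599) × 10^6

Let u = x − y = 955.4. δu = √(δx² + δy²) = √(38.4 + 1.06) = 6.28, so δu/u = 0.00658.
Q is then a monomial in u, w:
δQ/Q = √((δu/u)² + (2·δw/w)²) = √(4.33e-05 + 0.0430) = 0.207
Q = 2.888e+06, so δQ = 0.207 × 2.888e+06 = 5.99e+05.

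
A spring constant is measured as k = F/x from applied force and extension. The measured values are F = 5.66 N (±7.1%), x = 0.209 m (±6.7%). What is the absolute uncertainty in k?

2.64 N/m

Since k is a product/quotient, work with relative uncertainties:
  (1·δF/F)² = (1×0.0710)² = 0.00504;  (-1·δx/x)² = (-1×0.0670)² = 0.00449
δk/k = √(0.00953) = 0.0976
k = 27.1 N/m, so δk = 0.0976 × 27.1 = 2.64 N/m.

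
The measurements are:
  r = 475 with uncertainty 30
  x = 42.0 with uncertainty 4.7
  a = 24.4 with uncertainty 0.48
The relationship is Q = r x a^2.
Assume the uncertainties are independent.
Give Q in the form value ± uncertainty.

(1.19 ± 0.160) × 10^7

For a monomial Q ∝ r, x, a^2, fractional errors add in quadrature:
  (1·δr/r)² = (1×0.0632)² = 0.00399;  (1·δx/x)² = (1×0.112)² = 0.0125;  (2·δa/a)² = (2×0.0197)² = 0.00155
δQ/Q = √(0.0181) = 0.134
Q = 1.19e+07, so δQ = 0.134 × 1.19e+07 = 1.6e+06.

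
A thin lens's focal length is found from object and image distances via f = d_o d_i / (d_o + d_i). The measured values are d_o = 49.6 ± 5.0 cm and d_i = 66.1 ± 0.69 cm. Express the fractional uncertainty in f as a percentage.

∂f/∂d_o = (d_i/(d_o+d_i))² = 0.326;  ∂f/∂d_i = (d_o/(d_o+d_i))² = 0.184
δf = √((∂f/∂d_o · δd_o)² + (∂f/∂d_i · δd_i)²) = √(2.66 + 0.0161) = 1.64 cm
f = 28.3 cm, so δf/f = 1.64/28.3 = 0.0578.

5.78%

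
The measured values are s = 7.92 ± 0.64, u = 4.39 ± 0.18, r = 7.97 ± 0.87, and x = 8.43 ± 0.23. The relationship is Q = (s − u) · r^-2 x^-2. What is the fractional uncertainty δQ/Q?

0.293

Let w = s − u = 3.53. δw = √(δs² + δu²) = √(0.410 + 0.0324) = 0.665, so δw/w = 0.188.
Q is then a monomial in w, r, x:
δQ/Q = √((δw/w)² + (-2·δr/r)² + (-2·δx/x)²) = √(0.0355 + 0.0477 + 0.00298) = 0.293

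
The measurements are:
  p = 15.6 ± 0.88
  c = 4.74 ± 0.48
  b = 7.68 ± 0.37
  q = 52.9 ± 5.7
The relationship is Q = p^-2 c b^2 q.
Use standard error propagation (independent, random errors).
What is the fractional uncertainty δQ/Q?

0.209

Q is a product of powers, so relative uncertainties combine in quadrature:
  (-2·δp/p)² = (-2×0.0564)² = 0.0127;  (1·δc/c)² = (1×0.101)² = 0.0103;  (2·δb/b)² = (2×0.0482)² = 0.00928;  (1·δq/q)² = (1×0.108)² = 0.0116
δQ/Q = √(0.0439) = 0.209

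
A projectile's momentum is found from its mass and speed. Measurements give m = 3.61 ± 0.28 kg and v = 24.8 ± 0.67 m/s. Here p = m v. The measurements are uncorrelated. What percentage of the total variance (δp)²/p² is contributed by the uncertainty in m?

89.2%

(δp/p)² = (1·δm/m)² + (1·δv/v)²
  m term: (1×0.0776)² = 0.00602
  v term: (1×0.0270)² = 0.000730
Total = 0.00675. Share from m = 0.00602/0.00675 = 0.892.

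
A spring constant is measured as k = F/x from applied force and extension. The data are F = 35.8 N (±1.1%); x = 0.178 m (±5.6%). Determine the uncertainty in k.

Since k is a product/quotient, work with relative uncertainties:
  (1·δF/F)² = (1×0.0110)² = 0.000121;  (-1·δx/x)² = (-1×0.0560)² = 0.00314
δk/k = √(0.00326) = 0.0571
k = 201 N/m, so δk = 0.0571 × 201 = 11.5 N/m.

11.5 N/m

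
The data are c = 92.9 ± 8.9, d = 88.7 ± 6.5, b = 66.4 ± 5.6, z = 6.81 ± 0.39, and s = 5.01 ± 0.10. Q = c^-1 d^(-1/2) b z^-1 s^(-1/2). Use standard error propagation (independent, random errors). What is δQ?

For a monomial Q ∝ c^-1, d^(-1/2), b, z^-1, s^(-1/2), fractional errors add in quadrature:
  (-1·δc/c)² = (-1×0.0958)² = 0.00918;  (−½·δd/d)² = (-0.5×0.0733)² = 0.00134;  (1·δb/b)² = (1×0.0843)² = 0.00711;  (-1·δz/z)² = (-1×0.0573)² = 0.00328;  (−½·δs/s)² = (-0.5×0.0200)² = 9.96e-05
δQ/Q = √(0.0210) = 0.145
Q = 0.00498, so δQ = 0.145 × 0.00498 = 0.000722.

0.000722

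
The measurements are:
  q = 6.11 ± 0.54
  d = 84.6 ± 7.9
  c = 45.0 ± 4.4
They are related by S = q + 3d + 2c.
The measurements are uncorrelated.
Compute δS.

Absolute uncertainties add in quadrature for a linear combination:
  (δq)² = 0.292;  (3·δd)² = 562;  (2·δc)² = 77.4
δS = √(639) = 25.3

25.3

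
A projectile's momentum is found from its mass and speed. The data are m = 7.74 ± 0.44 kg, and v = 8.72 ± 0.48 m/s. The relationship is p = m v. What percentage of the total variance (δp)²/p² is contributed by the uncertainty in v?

48.4%

(δp/p)² = (1·δm/m)² + (1·δv/v)²
  m term: (1×0.0568)² = 0.00323
  v term: (1×0.0550)² = 0.00303
Total = 0.00626. Share from v = 0.00303/0.00626 = 0.484.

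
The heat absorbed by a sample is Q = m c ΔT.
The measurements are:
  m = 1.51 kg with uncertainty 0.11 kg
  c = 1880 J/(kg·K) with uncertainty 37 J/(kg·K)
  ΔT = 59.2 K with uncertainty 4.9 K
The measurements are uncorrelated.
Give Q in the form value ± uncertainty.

Q is a product of powers, so relative uncertainties combine in quadrature:
  (1·δm/m)² = (1×0.0728)² = 0.00531;  (1·δc/c)² = (1×0.0197)² = 0.000387;  (1·δΔT/ΔT)² = (1×0.0828)² = 0.00685
δQ/Q = √(0.0125) = 0.112
Q = 1.68e+05 J, so δQ = 0.112 × 1.68e+05 = 18800 J.

(1.68 ± 0.188) × 10^5 J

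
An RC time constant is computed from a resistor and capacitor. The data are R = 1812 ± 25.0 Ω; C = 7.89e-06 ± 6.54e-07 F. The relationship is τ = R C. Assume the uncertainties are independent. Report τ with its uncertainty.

For a monomial τ ∝ R, C, fractional errors add in quadrature:
  (1·δR/R)² = (1×0.0138)² = 0.000190;  (1·δC/C)² = (1×0.0829)² = 0.00687
δτ/τ = √(0.00706) = 0.0840
τ = 0.01430 s, so δτ = 0.0840 × 0.01430 = 0.00120 s.

0.01430 ± 0.00120 s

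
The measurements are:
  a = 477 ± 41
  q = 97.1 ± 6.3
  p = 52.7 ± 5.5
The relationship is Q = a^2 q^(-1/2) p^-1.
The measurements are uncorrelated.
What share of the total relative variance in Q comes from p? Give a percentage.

(δQ/Q)² = (2·δa/a)² + (−½·δq/q)² + (-1·δp/p)²
  a term: (2×0.0860)² = 0.0296
  q term: (-0.5×0.0649)² = 0.00105
  p term: (-1×0.104)² = 0.0109
Total = 0.0415. Share from p = 0.0109/0.0415 = 0.262.

26.2%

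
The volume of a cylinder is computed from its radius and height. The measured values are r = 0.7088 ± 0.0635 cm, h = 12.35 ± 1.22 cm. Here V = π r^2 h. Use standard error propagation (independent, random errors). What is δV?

Products/powers → add relative errors in quadrature, weighted by exponent:
  (2·δr/r)² = (2×0.0896)² = 0.0321;  (1·δh/h)² = (1×0.0988)² = 0.00976
δV/V = √(0.0419) = 0.205
V = 19.49 cm^3, so δV = 0.205 × 19.49 = 3.99 cm^3.

3.99 cm^3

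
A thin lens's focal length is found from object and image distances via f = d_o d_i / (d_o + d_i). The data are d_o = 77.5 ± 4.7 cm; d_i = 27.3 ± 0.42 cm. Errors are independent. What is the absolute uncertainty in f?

0.393 cm

∂f/∂d_o = (d_i/(d_o+d_i))² = 0.0679;  ∂f/∂d_i = (d_o/(d_o+d_i))² = 0.547
δf = √((∂f/∂d_o · δd_o)² + (∂f/∂d_i · δd_i)²) = √(0.102 + 0.0528) = 0.393 cm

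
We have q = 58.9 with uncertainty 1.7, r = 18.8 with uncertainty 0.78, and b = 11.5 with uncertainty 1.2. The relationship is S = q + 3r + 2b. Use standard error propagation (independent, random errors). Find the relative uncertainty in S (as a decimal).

For a sum/difference, combine absolute errors in quadrature:
  (δq)² = 2.89;  (3·δr)² = 5.48;  (2·δb)² = 5.76
δS = √(14.1) = 3.76
S = 138, so δS/S = 3.76/138 = 0.0272.

0.0272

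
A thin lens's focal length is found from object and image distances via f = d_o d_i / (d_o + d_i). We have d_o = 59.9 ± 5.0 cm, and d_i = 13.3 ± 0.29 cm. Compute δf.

∂f/∂d_o = (d_i/(d_o+d_i))² = 0.0330;  ∂f/∂d_i = (d_o/(d_o+d_i))² = 0.670
δf = √((∂f/∂d_o · δd_o)² + (∂f/∂d_i · δd_i)²) = √(0.0272 + 0.0377) = 0.255 cm

0.255 cm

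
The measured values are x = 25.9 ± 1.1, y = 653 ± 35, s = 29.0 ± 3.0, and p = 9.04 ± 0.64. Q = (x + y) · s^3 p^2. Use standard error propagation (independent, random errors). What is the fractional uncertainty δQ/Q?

0.345

Let u = x + y = 679. δu = √(δx² + δy²) = √(1.21 + 1220) = 35.0, so δu/u = 0.0516.
Q is then a monomial in u, s, p:
δQ/Q = √((δu/u)² + (3·δs/s)² + (2·δp/p)²) = √(0.00266 + 0.0963 + 0.0200) = 0.345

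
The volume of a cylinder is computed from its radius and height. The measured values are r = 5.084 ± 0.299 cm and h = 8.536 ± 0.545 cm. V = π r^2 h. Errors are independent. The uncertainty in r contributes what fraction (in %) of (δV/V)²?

(δV/V)² = (2·δr/r)² + (1·δh/h)²
  r term: (2×0.0588)² = 0.0138
  h term: (1×0.0638)² = 0.00408
Total = 0.0179. Share from r = 0.0138/0.0179 = 0.772.

77.2%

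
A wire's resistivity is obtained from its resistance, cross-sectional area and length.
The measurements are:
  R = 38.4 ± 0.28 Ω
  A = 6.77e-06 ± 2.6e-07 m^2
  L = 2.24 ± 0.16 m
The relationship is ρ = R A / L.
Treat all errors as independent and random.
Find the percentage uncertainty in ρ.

8.14%

Relative error in a monomial: (δρ/ρ)² = Σ (nᵢ · δxᵢ/xᵢ)².
  (1·δR/R)² = (1×0.00729)² = 5.32e-05;  (1·δA/A)² = (1×0.0384)² = 0.00147;  (-1·δL/L)² = (-1×0.0714)² = 0.00510
δρ/ρ = √(0.00663) = 0.0814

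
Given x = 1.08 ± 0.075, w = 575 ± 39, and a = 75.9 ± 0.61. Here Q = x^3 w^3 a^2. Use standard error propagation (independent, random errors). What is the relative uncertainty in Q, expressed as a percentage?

29.2%

Products/powers → add relative errors in quadrature, weighted by exponent:
  (3·δx/x)² = (3×0.0694)² = 0.0434;  (3·δw/w)² = (3×0.0678)² = 0.0414;  (2·δa/a)² = (2×0.00804)² = 0.000258
δQ/Q = √(0.0851) = 0.292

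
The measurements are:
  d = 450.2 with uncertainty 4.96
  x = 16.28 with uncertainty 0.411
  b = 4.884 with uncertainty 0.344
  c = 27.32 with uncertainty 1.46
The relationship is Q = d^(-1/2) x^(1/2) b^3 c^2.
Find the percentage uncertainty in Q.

Q is a product of powers, so relative uncertainties combine in quadrature:
  (−½·δd/d)² = (-0.5×0.0110)² = 3.03e-05;  (½·δx/x)² = (0.5×0.0252)² = 0.000159;  (3·δb/b)² = (3×0.0704)² = 0.0446;  (2·δc/c)² = (2×0.0534)² = 0.0114
δQ/Q = √(0.0563) = 0.237

23.7%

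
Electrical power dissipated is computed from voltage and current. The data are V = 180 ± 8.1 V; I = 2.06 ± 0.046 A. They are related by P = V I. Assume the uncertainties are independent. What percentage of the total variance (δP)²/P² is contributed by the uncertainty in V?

(δP/P)² = (1·δV/V)² + (1·δI/I)²
  V term: (1×0.0450)² = 0.00202
  I term: (1×0.0223)² = 0.000499
Total = 0.00252. Share from V = 0.00202/0.00252 = 0.802.

80.2%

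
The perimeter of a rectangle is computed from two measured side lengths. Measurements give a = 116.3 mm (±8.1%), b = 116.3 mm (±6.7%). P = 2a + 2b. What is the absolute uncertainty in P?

Each term contributes (cᵢ δxᵢ)² to (δP)²:
  (2·δa)² = 355;  (2·δb)² = 243
δP = √(598) = 24.5 mm

24.5 mm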